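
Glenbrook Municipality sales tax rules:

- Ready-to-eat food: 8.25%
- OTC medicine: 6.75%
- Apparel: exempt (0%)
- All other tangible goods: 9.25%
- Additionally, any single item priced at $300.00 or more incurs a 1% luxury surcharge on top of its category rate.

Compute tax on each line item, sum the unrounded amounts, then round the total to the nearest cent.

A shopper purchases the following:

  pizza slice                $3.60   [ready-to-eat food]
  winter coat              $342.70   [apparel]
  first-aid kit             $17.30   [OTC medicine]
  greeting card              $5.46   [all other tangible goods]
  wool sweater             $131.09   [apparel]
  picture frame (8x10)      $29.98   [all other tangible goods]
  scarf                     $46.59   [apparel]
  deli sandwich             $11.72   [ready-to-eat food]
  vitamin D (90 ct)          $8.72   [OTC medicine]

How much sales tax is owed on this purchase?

Pizza slice $3.60: ready-to-eat food → 8.25% → $0.297
Winter coat $342.70: apparel → 0% + 1% surcharge = 1% → $3.427
First-aid kit $17.30: OTC medicine → 6.75% → $1.16775
Greeting card $5.46: all other tangible goods → 9.25% → $0.50505
Wool sweater $131.09: apparel → 0% → $0.00
Picture frame (8x10) $29.98: all other tangible goods → 9.25% → $2.77315
Scarf $46.59: apparel → 0% → $0.00
Deli sandwich $11.72: ready-to-eat food → 8.25% → $0.9669
Vitamin D (90 ct) $8.72: OTC medicine → 6.75% → $0.5886
Unrounded tax sum = $9.72545 → $9.73

$9.73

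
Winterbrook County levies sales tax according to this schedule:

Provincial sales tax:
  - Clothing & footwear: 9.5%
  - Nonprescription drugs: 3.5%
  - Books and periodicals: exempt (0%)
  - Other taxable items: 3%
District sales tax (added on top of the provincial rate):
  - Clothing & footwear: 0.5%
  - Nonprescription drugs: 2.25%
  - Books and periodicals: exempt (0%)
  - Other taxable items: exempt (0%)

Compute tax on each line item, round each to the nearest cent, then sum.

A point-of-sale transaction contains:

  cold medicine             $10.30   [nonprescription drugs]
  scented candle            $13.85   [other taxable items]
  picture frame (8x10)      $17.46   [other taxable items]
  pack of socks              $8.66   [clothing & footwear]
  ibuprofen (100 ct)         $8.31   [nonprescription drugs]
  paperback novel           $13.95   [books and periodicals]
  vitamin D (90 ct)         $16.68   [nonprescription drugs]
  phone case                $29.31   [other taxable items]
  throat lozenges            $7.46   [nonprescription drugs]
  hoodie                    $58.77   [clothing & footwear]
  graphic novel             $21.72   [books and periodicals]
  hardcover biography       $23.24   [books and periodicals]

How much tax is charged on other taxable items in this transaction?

$1.82

Scented candle $13.85: other taxable items → 3% + 0% district = 3% → $0.42
Picture frame (8x10) $17.46: other taxable items → 3% + 0% district = 3% → $0.52
Phone case $29.31: other taxable items → 3% + 0% district = 3% → $0.88
Tax on other taxable items = $0.42 + $0.52 + $0.88 = $1.82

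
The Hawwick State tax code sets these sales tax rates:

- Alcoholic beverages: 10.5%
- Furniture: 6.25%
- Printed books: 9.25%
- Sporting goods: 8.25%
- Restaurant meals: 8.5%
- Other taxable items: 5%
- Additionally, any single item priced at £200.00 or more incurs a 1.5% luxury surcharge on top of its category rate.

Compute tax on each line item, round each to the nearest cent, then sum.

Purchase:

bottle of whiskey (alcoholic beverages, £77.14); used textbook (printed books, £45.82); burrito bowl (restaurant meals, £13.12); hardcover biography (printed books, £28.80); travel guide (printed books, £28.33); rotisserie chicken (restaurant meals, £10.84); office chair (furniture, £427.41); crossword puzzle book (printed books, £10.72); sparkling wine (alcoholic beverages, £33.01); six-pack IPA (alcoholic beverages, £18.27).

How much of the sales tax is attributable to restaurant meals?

Burrito bowl £13.12: restaurant meals → 8.5% → £1.12
Rotisserie chicken £10.84: restaurant meals → 8.5% → £0.92
Tax on restaurant meals = £1.12 + £0.92 = £2.04

£2.04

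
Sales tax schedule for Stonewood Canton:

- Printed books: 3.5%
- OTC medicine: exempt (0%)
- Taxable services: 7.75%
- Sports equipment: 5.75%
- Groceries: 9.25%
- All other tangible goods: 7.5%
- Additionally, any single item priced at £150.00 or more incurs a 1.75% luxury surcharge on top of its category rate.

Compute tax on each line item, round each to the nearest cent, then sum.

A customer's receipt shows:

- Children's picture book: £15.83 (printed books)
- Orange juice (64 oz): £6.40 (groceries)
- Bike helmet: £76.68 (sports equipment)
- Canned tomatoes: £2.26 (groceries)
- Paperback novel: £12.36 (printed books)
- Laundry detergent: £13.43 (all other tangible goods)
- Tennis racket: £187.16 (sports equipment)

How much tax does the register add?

Children's picture book £15.83: printed books → 3.5% → £0.55
Orange juice (64 oz) £6.40: groceries → 9.25% → £0.59
Bike helmet £76.68: sports equipment → 5.75% → £4.41
Canned tomatoes £2.26: groceries → 9.25% → £0.21
Paperback novel £12.36: printed books → 3.5% → £0.43
Laundry detergent £13.43: all other tangible goods → 7.5% → £1.01
Tennis racket £187.16: sports equipment → 5.75% + 1.75% surcharge = 7.5% → £14.04
Total tax = £0.55 + £0.59 + £4.41 + £0.21 + £0.43 + £1.01 + £14.04 = £21.24

£21.24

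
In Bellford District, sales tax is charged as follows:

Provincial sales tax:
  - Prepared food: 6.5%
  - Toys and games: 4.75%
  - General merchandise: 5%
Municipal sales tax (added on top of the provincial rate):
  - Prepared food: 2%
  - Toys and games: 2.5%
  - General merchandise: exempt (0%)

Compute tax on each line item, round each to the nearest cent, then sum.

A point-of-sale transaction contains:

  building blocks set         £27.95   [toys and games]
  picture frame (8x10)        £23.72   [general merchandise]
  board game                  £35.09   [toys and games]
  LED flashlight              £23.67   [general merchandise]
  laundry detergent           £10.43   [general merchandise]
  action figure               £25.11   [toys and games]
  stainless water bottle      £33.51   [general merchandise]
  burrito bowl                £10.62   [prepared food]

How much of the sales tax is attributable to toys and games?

£6.39

Building blocks set £27.95: toys and games → 4.75% + 2.5% municipal = 7.25% → £2.03
Board game £35.09: toys and games → 4.75% + 2.5% municipal = 7.25% → £2.54
Action figure £25.11: toys and games → 4.75% + 2.5% municipal = 7.25% → £1.82
Tax on toys and games = £2.03 + £2.54 + £1.82 = £6.39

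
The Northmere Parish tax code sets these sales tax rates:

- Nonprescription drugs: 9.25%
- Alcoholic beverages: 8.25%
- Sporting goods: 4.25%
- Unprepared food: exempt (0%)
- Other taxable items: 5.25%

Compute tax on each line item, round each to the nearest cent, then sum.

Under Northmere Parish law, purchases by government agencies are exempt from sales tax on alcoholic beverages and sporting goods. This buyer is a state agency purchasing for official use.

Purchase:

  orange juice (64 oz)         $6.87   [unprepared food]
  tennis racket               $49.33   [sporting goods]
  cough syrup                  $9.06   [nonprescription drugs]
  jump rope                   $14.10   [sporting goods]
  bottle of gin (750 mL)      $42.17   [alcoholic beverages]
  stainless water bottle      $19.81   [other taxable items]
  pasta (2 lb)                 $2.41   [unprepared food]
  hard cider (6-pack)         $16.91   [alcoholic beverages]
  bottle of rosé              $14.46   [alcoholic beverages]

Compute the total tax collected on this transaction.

$1.88

Orange juice (64 oz) $6.87: unprepared food → 0% → $0.00
Tennis racket $49.33: sporting goods, buyer-exempt → 0% → $0.00
Cough syrup $9.06: nonprescription drugs → 9.25% → $0.84
Jump rope $14.10: sporting goods, buyer-exempt → 0% → $0.00
Bottle of gin (750 mL) $42.17: alcoholic beverages, buyer-exempt → 0% → $0.00
Stainless water bottle $19.81: other taxable items → 5.25% → $1.04
Pasta (2 lb) $2.41: unprepared food → 0% → $0.00
Hard cider (6-pack) $16.91: alcoholic beverages, buyer-exempt → 0% → $0.00
Bottle of rosé $14.46: alcoholic beverages, buyer-exempt → 0% → $0.00
Total tax = $0.84 + $1.04 = $1.88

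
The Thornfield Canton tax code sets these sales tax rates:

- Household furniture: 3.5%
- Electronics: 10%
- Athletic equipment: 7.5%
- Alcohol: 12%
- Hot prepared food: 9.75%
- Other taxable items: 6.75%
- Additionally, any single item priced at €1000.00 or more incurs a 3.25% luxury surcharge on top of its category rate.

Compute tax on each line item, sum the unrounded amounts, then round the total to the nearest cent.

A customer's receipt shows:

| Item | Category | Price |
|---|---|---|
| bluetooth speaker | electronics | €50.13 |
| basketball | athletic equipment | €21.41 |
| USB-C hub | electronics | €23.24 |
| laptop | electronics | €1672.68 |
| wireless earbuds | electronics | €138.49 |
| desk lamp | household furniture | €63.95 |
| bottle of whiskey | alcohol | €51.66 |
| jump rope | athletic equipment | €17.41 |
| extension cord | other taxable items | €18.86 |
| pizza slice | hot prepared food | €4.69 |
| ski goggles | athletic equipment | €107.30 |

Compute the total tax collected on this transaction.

Bluetooth speaker €50.13: electronics → 10% → €5.013
Basketball €21.41: athletic equipment → 7.5% → €1.60575
USB-C hub €23.24: electronics → 10% → €2.324
Laptop €1672.68: electronics → 10% + 3.25% surcharge = 13.25% → €221.6301
Wireless earbuds €138.49: electronics → 10% → €13.849
Desk lamp €63.95: household furniture → 3.5% → €2.23825
Bottle of whiskey €51.66: alcohol → 12% → €6.1992
Jump rope €17.41: athletic equipment → 7.5% → €1.30575
Extension cord €18.86: other taxable items → 6.75% → €1.27305
Pizza slice €4.69: hot prepared food → 9.75% → €0.457275
Ski goggles €107.30: athletic equipment → 7.5% → €8.0475
Unrounded tax sum = €263.942875 → €263.94

€263.94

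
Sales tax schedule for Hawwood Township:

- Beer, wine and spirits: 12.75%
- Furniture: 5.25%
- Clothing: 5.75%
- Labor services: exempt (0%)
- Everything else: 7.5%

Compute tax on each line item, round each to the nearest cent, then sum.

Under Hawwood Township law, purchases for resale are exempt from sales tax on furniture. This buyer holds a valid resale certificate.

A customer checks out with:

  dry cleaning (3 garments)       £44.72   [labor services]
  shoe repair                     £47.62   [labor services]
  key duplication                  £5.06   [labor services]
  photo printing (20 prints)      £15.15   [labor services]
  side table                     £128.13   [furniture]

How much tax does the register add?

Dry cleaning (3 garments) £44.72: labor services → 0% → £0.00
Shoe repair £47.62: labor services → 0% → £0.00
Key duplication £5.06: labor services → 0% → £0.00
Photo printing (20 prints) £15.15: labor services → 0% → £0.00
Side table £128.13: furniture, buyer-exempt → 0% → £0.00
Total tax = £0.00

£0.00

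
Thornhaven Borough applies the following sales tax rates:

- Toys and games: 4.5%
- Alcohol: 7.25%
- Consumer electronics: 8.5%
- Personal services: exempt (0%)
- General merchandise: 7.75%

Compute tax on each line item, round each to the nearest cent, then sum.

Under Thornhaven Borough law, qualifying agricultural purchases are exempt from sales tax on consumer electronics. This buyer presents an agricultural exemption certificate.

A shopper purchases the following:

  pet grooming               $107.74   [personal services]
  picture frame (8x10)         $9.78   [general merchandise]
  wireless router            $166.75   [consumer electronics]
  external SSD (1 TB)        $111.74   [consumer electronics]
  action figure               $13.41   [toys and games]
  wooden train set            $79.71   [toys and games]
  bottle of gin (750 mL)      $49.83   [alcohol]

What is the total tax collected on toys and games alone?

$4.19

Action figure $13.41: toys and games → 4.5% → $0.60
Wooden train set $79.71: toys and games → 4.5% → $3.59
Tax on toys and games = $0.60 + $3.59 = $4.19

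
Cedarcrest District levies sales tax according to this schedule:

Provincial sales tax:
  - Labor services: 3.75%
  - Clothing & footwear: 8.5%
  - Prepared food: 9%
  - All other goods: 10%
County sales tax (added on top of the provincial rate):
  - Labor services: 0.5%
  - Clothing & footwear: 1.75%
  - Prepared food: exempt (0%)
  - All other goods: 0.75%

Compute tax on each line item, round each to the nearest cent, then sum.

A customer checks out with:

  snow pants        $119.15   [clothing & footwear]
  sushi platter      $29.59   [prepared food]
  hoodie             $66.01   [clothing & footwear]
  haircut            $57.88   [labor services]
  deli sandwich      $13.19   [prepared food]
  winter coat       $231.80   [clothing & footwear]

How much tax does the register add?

Snow pants $119.15: clothing & footwear → 8.5% + 1.75% county = 10.25% → $12.21
Sushi platter $29.59: prepared food → 9% + 0% county = 9% → $2.66
Hoodie $66.01: clothing & footwear → 8.5% + 1.75% county = 10.25% → $6.77
Haircut $57.88: labor services → 3.75% + 0.5% county = 4.25% → $2.46
Deli sandwich $13.19: prepared food → 9% + 0% county = 9% → $1.19
Winter coat $231.80: clothing & footwear → 8.5% + 1.75% county = 10.25% → $23.76
Total tax = $12.21 + $2.66 + $6.77 + $2.46 + $1.19 + $23.76 = $49.05

$49.05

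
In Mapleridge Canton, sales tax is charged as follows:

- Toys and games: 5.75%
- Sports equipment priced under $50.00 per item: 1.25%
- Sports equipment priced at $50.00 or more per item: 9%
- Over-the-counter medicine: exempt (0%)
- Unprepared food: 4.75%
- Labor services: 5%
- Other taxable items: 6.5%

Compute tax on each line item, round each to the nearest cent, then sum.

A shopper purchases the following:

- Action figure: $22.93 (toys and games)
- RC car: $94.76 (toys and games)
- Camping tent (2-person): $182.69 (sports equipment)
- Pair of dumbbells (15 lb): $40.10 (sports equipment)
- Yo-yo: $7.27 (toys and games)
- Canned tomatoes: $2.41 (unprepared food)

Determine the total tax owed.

$24.24

Action figure $22.93: toys and games → 5.75% → $1.32
RC car $94.76: toys and games → 5.75% → $5.45
Camping tent (2-person) $182.69: sports equipment, $50.00 or more → 9% → $16.44
Pair of dumbbells (15 lb) $40.10: sports equipment, under $50.00 → 1.25% → $0.50
Yo-yo $7.27: toys and games → 5.75% → $0.42
Canned tomatoes $2.41: unprepared food → 4.75% → $0.11
Total tax = $1.32 + $5.45 + $16.44 + $0.50 + $0.42 + $0.11 = $24.24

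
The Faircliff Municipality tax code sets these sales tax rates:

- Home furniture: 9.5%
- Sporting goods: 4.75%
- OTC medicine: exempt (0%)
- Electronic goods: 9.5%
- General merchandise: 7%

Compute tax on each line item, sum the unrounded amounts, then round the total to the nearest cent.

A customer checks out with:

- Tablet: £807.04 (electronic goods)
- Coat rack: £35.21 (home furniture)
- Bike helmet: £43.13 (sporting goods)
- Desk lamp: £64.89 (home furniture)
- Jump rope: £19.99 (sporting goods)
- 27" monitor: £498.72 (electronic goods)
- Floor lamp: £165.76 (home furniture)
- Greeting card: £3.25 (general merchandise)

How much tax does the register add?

Tablet £807.04: electronic goods → 9.5% → £76.6688
Coat rack £35.21: home furniture → 9.5% → £3.34495
Bike helmet £43.13: sporting goods → 4.75% → £2.048675
Desk lamp £64.89: home furniture → 9.5% → £6.16455
Jump rope £19.99: sporting goods → 4.75% → £0.949525
27" monitor £498.72: electronic goods → 9.5% → £47.3784
Floor lamp £165.76: home furniture → 9.5% → £15.7472
Greeting card £3.25: general merchandise → 7% → £0.2275
Unrounded tax sum = £152.5296 → £152.53

£152.53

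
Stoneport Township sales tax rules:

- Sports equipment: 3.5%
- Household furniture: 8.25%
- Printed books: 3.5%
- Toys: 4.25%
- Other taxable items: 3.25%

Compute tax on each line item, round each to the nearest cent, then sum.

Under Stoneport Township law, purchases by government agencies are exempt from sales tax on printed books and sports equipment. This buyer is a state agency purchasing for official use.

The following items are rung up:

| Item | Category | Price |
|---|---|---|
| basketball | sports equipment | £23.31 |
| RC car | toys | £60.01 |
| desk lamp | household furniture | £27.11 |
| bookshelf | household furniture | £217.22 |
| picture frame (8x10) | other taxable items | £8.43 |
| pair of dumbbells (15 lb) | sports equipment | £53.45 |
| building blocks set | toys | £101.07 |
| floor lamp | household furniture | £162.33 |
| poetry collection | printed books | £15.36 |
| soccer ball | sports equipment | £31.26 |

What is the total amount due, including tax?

£740.22

Basketball £23.31: sports equipment, buyer-exempt → 0% → £0.00
RC car £60.01: toys → 4.25% → £2.55
Desk lamp £27.11: household furniture → 8.25% → £2.24
Bookshelf £217.22: household furniture → 8.25% → £17.92
Picture frame (8x10) £8.43: other taxable items → 3.25% → £0.27
Pair of dumbbells (15 lb) £53.45: sports equipment, buyer-exempt → 0% → £0.00
Building blocks set £101.07: toys → 4.25% → £4.30
Floor lamp £162.33: household furniture → 8.25% → £13.39
Poetry collection £15.36: printed books, buyer-exempt → 0% → £0.00
Soccer ball £31.26: sports equipment, buyer-exempt → 0% → £0.00
Subtotal = £699.55; tax = £40.67; total due = £740.22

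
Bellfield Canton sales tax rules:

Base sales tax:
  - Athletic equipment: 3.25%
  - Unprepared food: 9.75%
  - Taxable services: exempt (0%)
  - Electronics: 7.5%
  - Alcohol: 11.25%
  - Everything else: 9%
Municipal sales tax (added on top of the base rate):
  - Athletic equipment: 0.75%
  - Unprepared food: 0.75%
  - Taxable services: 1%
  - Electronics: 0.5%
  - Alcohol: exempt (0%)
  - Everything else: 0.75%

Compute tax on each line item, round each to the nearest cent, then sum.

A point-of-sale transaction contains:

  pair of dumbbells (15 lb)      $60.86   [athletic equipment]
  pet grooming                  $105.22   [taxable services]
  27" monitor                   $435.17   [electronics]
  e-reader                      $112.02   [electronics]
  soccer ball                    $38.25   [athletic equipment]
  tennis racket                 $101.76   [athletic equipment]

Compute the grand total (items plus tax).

Pair of dumbbells (15 lb) $60.86: athletic equipment → 3.25% + 0.75% municipal = 4% → $2.43
Pet grooming $105.22: taxable services → 0% + 1% municipal = 1% → $1.05
27" monitor $435.17: electronics → 7.5% + 0.5% municipal = 8% → $34.81
E-reader $112.02: electronics → 7.5% + 0.5% municipal = 8% → $8.96
Soccer ball $38.25: athletic equipment → 3.25% + 0.75% municipal = 4% → $1.53
Tennis racket $101.76: athletic equipment → 3.25% + 0.75% municipal = 4% → $4.07
Subtotal = $853.28; tax = $52.85; total due = $906.13

$906.13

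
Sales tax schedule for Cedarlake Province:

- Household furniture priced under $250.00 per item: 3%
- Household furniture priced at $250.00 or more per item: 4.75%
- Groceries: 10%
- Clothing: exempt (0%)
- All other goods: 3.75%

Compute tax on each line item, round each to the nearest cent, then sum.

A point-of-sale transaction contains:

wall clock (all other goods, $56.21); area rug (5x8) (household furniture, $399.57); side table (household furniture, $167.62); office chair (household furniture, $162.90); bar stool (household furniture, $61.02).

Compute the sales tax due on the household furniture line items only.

$30.73

Area rug (5x8) $399.57: household furniture, $250.00 or more → 4.75% → $18.98
Side table $167.62: household furniture, under $250.00 → 3% → $5.03
Office chair $162.90: household furniture, under $250.00 → 3% → $4.89
Bar stool $61.02: household furniture, under $250.00 → 3% → $1.83
Tax on household furniture = $18.98 + $5.03 + $4.89 + $1.83 = $30.73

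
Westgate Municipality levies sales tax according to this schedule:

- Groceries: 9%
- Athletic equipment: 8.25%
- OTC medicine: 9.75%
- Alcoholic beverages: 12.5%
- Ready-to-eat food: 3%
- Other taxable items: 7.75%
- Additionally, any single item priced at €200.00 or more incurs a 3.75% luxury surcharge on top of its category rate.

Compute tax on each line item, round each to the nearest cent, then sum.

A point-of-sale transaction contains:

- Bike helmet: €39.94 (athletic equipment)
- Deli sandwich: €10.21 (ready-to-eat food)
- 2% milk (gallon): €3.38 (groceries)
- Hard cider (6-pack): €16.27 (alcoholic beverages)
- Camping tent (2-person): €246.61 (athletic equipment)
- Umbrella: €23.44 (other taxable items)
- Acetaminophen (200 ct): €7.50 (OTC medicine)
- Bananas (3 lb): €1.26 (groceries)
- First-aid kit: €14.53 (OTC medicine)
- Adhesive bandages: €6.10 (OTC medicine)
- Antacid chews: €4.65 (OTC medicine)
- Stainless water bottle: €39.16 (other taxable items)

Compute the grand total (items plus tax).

Bike helmet €39.94: athletic equipment → 8.25% → €3.30
Deli sandwich €10.21: ready-to-eat food → 3% → €0.31
2% milk (gallon) €3.38: groceries → 9% → €0.30
Hard cider (6-pack) €16.27: alcoholic beverages → 12.5% → €2.03
Camping tent (2-person) €246.61: athletic equipment → 8.25% + 3.75% surcharge = 12% → €29.59
Umbrella €23.44: other taxable items → 7.75% → €1.82
Acetaminophen (200 ct) €7.50: OTC medicine → 9.75% → €0.73
Bananas (3 lb) €1.26: groceries → 9% → €0.11
First-aid kit €14.53: OTC medicine → 9.75% → €1.42
Adhesive bandages €6.10: OTC medicine → 9.75% → €0.59
Antacid chews €4.65: OTC medicine → 9.75% → €0.45
Stainless water bottle €39.16: other taxable items → 7.75% → €3.03
Subtotal = €413.05; tax = €43.68; total due = €456.73

€456.73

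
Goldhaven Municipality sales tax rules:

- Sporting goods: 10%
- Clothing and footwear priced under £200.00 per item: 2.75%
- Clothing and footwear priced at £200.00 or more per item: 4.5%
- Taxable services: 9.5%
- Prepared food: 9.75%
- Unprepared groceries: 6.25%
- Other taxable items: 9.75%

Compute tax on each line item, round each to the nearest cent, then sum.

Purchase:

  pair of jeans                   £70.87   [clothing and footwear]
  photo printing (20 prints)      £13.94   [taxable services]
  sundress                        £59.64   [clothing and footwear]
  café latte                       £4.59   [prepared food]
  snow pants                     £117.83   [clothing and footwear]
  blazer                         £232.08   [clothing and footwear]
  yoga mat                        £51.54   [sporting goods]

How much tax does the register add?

£24.19

Pair of jeans £70.87: clothing and footwear, under £200.00 → 2.75% → £1.95
Photo printing (20 prints) £13.94: taxable services → 9.5% → £1.32
Sundress £59.64: clothing and footwear, under £200.00 → 2.75% → £1.64
Café latte £4.59: prepared food → 9.75% → £0.45
Snow pants £117.83: clothing and footwear, under £200.00 → 2.75% → £3.24
Blazer £232.08: clothing and footwear, £200.00 or more → 4.5% → £10.44
Yoga mat £51.54: sporting goods → 10% → £5.15
Total tax = £1.95 + £1.32 + £1.64 + £0.45 + £3.24 + £10.44 + £5.15 = £24.19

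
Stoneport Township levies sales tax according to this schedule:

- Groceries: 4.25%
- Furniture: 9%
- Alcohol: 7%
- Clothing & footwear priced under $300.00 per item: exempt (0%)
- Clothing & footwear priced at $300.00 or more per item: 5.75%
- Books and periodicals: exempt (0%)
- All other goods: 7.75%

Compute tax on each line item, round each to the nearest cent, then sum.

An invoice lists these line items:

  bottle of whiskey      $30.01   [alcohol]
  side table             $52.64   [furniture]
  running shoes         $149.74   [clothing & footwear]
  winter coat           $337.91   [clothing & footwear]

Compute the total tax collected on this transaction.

$26.27

Bottle of whiskey $30.01: alcohol → 7% → $2.10
Side table $52.64: furniture → 9% → $4.74
Running shoes $149.74: clothing & footwear, under $300.00 → 0% → $0.00
Winter coat $337.91: clothing & footwear, $300.00 or more → 5.75% → $19.43
Total tax = $2.10 + $4.74 + $19.43 = $26.27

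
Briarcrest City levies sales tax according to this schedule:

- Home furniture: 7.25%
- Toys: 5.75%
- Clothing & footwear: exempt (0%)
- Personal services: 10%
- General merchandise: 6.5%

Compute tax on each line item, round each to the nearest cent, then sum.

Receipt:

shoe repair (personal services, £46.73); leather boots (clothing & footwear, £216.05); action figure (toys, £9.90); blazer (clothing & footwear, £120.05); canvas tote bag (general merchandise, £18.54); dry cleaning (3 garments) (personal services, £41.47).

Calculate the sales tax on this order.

£10.60

Shoe repair £46.73: personal services → 10% → £4.67
Leather boots £216.05: clothing & footwear → 0% → £0.00
Action figure £9.90: toys → 5.75% → £0.57
Blazer £120.05: clothing & footwear → 0% → £0.00
Canvas tote bag £18.54: general merchandise → 6.5% → £1.21
Dry cleaning (3 garments) £41.47: personal services → 10% → £4.15
Total tax = £4.67 + £0.57 + £1.21 + £4.15 = £10.60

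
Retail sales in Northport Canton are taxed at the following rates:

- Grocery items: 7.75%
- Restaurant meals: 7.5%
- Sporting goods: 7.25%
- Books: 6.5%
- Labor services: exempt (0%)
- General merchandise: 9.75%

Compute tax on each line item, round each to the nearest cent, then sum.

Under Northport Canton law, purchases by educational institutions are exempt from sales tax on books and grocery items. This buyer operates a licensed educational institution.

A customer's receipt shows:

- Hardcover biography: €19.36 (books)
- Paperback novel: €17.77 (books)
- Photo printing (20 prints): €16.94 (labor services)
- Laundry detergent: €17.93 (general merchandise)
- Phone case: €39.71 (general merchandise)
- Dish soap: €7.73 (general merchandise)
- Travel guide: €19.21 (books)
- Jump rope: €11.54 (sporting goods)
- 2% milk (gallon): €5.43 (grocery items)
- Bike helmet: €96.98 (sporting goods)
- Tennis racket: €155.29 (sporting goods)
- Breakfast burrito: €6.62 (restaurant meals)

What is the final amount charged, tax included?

Hardcover biography €19.36: books, buyer-exempt → 0% → €0.00
Paperback novel €17.77: books, buyer-exempt → 0% → €0.00
Photo printing (20 prints) €16.94: labor services → 0% → €0.00
Laundry detergent €17.93: general merchandise → 9.75% → €1.75
Phone case €39.71: general merchandise → 9.75% → €3.87
Dish soap €7.73: general merchandise → 9.75% → €0.75
Travel guide €19.21: books, buyer-exempt → 0% → €0.00
Jump rope €11.54: sporting goods → 7.25% → €0.84
2% milk (gallon) €5.43: grocery items, buyer-exempt → 0% → €0.00
Bike helmet €96.98: sporting goods → 7.25% → €7.03
Tennis racket €155.29: sporting goods → 7.25% → €11.26
Breakfast burrito €6.62: restaurant meals → 7.5% → €0.50
Subtotal = €414.51; tax = €26.00; total due = €440.51

€440.51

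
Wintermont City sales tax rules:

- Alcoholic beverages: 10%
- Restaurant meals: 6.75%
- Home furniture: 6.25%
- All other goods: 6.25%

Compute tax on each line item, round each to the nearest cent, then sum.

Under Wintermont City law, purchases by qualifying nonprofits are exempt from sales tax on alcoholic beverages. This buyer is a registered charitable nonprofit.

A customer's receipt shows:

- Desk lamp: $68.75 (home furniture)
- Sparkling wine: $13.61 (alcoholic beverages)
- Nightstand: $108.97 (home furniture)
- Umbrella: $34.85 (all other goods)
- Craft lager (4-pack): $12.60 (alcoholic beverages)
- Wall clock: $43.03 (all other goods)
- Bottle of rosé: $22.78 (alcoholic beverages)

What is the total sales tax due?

$15.98

Desk lamp $68.75: home furniture → 6.25% → $4.30
Sparkling wine $13.61: alcoholic beverages, buyer-exempt → 0% → $0.00
Nightstand $108.97: home furniture → 6.25% → $6.81
Umbrella $34.85: all other goods → 6.25% → $2.18
Craft lager (4-pack) $12.60: alcoholic beverages, buyer-exempt → 0% → $0.00
Wall clock $43.03: all other goods → 6.25% → $2.69
Bottle of rosé $22.78: alcoholic beverages, buyer-exempt → 0% → $0.00
Total tax = $4.30 + $6.81 + $2.18 + $2.69 = $15.98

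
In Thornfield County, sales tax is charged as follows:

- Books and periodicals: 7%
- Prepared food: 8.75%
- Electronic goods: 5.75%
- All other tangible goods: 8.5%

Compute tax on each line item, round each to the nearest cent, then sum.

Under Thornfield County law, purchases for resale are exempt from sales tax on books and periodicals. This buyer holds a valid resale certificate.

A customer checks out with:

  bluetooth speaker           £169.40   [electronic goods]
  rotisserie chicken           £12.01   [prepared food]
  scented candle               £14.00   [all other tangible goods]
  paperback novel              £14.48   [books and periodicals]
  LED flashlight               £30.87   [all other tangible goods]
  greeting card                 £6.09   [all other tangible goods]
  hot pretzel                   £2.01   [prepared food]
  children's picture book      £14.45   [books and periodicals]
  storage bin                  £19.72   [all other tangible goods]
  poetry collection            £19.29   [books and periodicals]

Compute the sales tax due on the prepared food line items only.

£1.23

Rotisserie chicken £12.01: prepared food → 8.75% → £1.05
Hot pretzel £2.01: prepared food → 8.75% → £0.18
Tax on prepared food = £1.05 + £0.18 = £1.23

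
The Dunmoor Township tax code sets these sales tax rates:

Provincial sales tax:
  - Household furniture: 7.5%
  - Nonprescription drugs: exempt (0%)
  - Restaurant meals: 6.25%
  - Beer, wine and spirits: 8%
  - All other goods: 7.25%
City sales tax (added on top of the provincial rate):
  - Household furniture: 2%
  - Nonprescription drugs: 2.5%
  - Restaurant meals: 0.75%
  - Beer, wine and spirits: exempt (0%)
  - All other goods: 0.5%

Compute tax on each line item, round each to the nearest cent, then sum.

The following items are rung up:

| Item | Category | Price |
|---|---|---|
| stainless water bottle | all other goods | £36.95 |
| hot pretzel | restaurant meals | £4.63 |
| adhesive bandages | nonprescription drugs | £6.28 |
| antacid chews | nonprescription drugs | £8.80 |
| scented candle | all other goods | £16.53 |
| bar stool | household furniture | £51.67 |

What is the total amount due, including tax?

£134.61

Stainless water bottle £36.95: all other goods → 7.25% + 0.5% city = 7.75% → £2.86
Hot pretzel £4.63: restaurant meals → 6.25% + 0.75% city = 7% → £0.32
Adhesive bandages £6.28: nonprescription drugs → 0% + 2.5% city = 2.5% → £0.16
Antacid chews £8.80: nonprescription drugs → 0% + 2.5% city = 2.5% → £0.22
Scented candle £16.53: all other goods → 7.25% + 0.5% city = 7.75% → £1.28
Bar stool £51.67: household furniture → 7.5% + 2% city = 9.5% → £4.91
Subtotal = £124.86; tax = £9.75; total due = £134.61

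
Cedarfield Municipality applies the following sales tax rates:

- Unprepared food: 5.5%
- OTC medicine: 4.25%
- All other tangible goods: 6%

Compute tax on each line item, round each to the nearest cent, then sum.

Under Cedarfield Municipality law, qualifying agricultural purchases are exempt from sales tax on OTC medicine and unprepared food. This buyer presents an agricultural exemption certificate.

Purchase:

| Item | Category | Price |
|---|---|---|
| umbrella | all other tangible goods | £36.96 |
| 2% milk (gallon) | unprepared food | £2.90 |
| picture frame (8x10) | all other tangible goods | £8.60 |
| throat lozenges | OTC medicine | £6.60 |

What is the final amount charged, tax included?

£57.80

Umbrella £36.96: all other tangible goods → 6% → £2.22
2% milk (gallon) £2.90: unprepared food, buyer-exempt → 0% → £0.00
Picture frame (8x10) £8.60: all other tangible goods → 6% → £0.52
Throat lozenges £6.60: OTC medicine, buyer-exempt → 0% → £0.00
Subtotal = £55.06; tax = £2.74; total due = £57.80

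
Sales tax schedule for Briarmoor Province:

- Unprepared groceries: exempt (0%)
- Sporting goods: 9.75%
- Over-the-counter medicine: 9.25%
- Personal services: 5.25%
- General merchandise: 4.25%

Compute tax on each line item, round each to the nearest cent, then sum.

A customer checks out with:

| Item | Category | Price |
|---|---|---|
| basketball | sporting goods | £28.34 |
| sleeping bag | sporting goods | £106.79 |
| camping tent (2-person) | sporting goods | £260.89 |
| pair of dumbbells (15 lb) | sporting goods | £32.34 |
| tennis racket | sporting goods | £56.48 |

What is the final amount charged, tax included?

Basketball £28.34: sporting goods → 9.75% → £2.76
Sleeping bag £106.79: sporting goods → 9.75% → £10.41
Camping tent (2-person) £260.89: sporting goods → 9.75% → £25.44
Pair of dumbbells (15 lb) £32.34: sporting goods → 9.75% → £3.15
Tennis racket £56.48: sporting goods → 9.75% → £5.51
Subtotal = £484.84; tax = £47.27; total due = £532.11

£532.11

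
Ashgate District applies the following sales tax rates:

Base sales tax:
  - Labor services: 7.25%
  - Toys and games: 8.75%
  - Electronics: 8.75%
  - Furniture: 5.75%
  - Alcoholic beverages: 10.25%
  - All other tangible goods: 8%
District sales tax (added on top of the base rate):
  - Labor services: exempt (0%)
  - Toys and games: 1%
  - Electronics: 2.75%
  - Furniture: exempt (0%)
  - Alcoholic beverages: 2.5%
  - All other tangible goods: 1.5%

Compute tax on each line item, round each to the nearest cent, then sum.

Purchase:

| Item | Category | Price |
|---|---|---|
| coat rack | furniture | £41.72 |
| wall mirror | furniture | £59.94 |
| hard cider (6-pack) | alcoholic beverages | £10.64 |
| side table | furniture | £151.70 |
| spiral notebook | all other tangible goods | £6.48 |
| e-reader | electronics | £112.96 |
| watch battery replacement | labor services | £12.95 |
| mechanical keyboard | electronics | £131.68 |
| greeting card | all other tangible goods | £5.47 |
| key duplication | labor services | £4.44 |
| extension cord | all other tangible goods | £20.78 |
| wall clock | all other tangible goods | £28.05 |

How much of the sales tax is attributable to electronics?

£28.13

E-reader £112.96: electronics → 8.75% + 2.75% district = 11.5% → £12.99
Mechanical keyboard £131.68: electronics → 8.75% + 2.75% district = 11.5% → £15.14
Tax on electronics = £12.99 + £15.14 = £28.13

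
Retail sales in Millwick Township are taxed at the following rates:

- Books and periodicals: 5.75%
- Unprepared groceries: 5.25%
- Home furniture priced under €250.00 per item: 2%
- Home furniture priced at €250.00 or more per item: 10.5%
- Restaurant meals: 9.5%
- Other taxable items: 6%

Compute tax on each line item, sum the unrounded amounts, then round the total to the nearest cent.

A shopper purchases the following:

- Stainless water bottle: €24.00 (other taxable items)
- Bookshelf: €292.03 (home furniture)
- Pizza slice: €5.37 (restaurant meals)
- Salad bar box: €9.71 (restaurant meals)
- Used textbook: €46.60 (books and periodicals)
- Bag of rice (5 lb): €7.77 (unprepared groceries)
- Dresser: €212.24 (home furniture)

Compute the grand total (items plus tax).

€638.59

Stainless water bottle €24.00: other taxable items → 6% → €1.44
Bookshelf €292.03: home furniture, €250.00 or more → 10.5% → €30.66315
Pizza slice €5.37: restaurant meals → 9.5% → €0.51015
Salad bar box €9.71: restaurant meals → 9.5% → €0.92245
Used textbook €46.60: books and periodicals → 5.75% → €2.6795
Bag of rice (5 lb) €7.77: unprepared groceries → 5.25% → €0.407925
Dresser €212.24: home furniture, under €250.00 → 2% → €4.2448
Subtotal = €597.72; unrounded tax = €40.867975 → €40.87; total due = €638.59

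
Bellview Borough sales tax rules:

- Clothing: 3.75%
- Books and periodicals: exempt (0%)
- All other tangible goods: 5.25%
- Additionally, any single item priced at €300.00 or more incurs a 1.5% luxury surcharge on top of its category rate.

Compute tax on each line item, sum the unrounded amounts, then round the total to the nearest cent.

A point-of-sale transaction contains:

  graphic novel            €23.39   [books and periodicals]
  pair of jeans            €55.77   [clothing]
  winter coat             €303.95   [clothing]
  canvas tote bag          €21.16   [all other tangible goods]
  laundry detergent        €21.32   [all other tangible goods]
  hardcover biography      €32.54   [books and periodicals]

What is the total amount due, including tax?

€478.41

Graphic novel €23.39: books and periodicals → 0% → €0.00
Pair of jeans €55.77: clothing → 3.75% → €2.091375
Winter coat €303.95: clothing → 3.75% + 1.5% surcharge = 5.25% → €15.957375
Canvas tote bag €21.16: all other tangible goods → 5.25% → €1.1109
Laundry detergent €21.32: all other tangible goods → 5.25% → €1.1193
Hardcover biography €32.54: books and periodicals → 0% → €0.00
Subtotal = €458.13; unrounded tax = €20.27895 → €20.28; total due = €478.41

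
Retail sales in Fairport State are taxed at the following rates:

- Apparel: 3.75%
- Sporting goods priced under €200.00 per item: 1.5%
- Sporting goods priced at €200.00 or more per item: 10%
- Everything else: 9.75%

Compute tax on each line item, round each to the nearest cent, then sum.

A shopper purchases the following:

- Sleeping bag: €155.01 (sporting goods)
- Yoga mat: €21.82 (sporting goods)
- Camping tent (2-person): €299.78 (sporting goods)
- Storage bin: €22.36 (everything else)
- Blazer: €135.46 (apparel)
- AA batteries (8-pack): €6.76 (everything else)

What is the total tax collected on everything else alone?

€2.84

Storage bin €22.36: everything else → 9.75% → €2.18
AA batteries (8-pack) €6.76: everything else → 9.75% → €0.66
Tax on everything else = €2.18 + €0.66 = €2.84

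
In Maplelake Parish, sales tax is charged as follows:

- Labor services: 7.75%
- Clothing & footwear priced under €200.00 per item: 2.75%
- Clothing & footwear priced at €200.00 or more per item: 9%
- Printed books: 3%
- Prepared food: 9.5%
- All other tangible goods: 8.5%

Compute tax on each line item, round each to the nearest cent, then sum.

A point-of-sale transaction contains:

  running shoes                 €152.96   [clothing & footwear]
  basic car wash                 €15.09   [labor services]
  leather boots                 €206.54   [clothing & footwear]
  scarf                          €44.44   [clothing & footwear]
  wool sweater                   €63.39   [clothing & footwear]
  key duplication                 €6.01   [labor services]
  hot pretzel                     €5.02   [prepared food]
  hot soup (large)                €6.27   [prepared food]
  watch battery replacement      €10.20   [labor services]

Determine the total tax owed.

€29.27

Running shoes €152.96: clothing & footwear, under €200.00 → 2.75% → €4.21
Basic car wash €15.09: labor services → 7.75% → €1.17
Leather boots €206.54: clothing & footwear, €200.00 or more → 9% → €18.59
Scarf €44.44: clothing & footwear, under €200.00 → 2.75% → €1.22
Wool sweater €63.39: clothing & footwear, under €200.00 → 2.75% → €1.74
Key duplication €6.01: labor services → 7.75% → €0.47
Hot pretzel €5.02: prepared food → 9.5% → €0.48
Hot soup (large) €6.27: prepared food → 9.5% → €0.60
Watch battery replacement €10.20: labor services → 7.75% → €0.79
Total tax = €4.21 + €1.17 + €18.59 + €1.22 + €1.74 + €0.47 + €0.48 + €0.60 + €0.79 = €29.27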